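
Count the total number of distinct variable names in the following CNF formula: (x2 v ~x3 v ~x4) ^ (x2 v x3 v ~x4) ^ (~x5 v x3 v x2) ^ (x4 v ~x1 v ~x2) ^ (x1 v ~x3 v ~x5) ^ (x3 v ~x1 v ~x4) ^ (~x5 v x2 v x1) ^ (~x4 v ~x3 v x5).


Identify each distinct variable in the formula.
Variables found: x1, x2, x3, x4, x5.
Total distinct variables = 5.

5


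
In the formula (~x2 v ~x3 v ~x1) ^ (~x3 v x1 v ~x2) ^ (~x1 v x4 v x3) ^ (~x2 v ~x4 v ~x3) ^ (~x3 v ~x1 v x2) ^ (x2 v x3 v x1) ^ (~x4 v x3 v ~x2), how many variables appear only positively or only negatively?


A pure literal appears in only one polarity across all clauses.
No pure literals found.
Count = 0.

0


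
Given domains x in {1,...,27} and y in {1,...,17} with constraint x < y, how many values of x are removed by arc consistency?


For the constraint x < y, x needs a supporting value in y's domain.
x can be at most 16 (one less than y's maximum).
Valid x values from domain: 16 out of 27.
Pruned = 27 - 16 = 11.

11


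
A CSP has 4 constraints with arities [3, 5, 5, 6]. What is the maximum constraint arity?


The arities are: 3, 5, 5, 6.
Scan for the maximum value.
Maximum arity = 6.

6


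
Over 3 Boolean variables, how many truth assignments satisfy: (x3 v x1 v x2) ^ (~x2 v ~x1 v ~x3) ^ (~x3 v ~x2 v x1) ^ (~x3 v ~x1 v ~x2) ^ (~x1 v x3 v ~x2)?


Enumerate all 8 truth assignments over 3 variables.
Test each against every clause.
Satisfying assignments found: 4.

4


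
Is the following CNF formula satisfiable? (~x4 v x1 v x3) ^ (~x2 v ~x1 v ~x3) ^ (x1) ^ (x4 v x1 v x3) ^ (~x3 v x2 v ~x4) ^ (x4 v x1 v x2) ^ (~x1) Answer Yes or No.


Check all 16 possible truth assignments.
Number of satisfying assignments found: 0.
The formula is unsatisfiable.

No


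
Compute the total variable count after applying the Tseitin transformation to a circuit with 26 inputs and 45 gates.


The Tseitin transformation introduces one auxiliary variable per gate.
Total variables = inputs + gates = 26 + 45 = 71.

71


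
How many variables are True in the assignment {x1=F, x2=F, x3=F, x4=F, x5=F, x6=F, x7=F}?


The weight is the number of variables assigned True.
True variables: none.
Weight = 0.

0


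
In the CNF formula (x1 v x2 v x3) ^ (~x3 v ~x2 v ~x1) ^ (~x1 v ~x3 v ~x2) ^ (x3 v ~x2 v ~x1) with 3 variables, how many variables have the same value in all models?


Find all satisfying assignments: 5 model(s).
Check which variables have the same value in every model.
No variable is fixed across all models.
Backbone size = 0.

0


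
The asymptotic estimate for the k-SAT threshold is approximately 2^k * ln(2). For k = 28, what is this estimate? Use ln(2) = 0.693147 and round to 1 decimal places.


Using the asymptotic formula: threshold ~ 2^k * ln(2).
2^28 = 268435456.
268435456 * 0.693147 = 186065231.0.

186065231.0


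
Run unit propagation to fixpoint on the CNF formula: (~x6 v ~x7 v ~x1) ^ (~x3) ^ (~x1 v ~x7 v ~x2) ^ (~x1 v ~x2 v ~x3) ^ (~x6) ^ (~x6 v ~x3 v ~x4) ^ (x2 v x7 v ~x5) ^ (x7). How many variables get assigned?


Unit propagation repeatedly assigns the literal in any unit clause, then simplifies.
Assignments in order: x3 = F, x6 = F, x7 = T.
No further unit clauses remain.
Total variables assigned = 3.

3


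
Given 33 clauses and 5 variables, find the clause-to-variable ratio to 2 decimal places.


Clause-to-variable ratio = clauses / variables.
33 / 5 = 6.6.

6.6


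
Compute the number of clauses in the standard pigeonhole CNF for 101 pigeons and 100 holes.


The PHP encoding has two parts:
1) At-least-one-hole clauses: 101 (one per pigeon, each with 100 literals).
2) At-most-one-pigeon-per-hole clauses: 100 holes * C(101,2) = 100 * 5050 = 505000.
Total clauses = 101 + 505000 = 505101.

505101


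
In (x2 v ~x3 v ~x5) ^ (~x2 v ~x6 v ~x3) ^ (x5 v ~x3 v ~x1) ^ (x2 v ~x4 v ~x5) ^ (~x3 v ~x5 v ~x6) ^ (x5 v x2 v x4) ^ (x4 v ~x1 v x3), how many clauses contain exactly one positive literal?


A definite clause has exactly one positive literal.
Clause 1: 1 positive -> definite
Clause 2: 0 positive -> not definite
Clause 3: 1 positive -> definite
Clause 4: 1 positive -> definite
Clause 5: 0 positive -> not definite
Clause 6: 3 positive -> not definite
Clause 7: 2 positive -> not definite
Definite clause count = 3.

3


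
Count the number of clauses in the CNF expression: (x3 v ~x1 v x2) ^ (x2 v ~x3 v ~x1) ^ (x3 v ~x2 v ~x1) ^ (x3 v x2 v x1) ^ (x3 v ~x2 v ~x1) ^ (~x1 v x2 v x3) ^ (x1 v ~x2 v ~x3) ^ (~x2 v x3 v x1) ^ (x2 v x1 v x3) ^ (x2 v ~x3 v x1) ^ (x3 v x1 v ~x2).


Each group enclosed in parentheses joined by ^ is one clause.
Counting the conjuncts: 11 clauses.

11


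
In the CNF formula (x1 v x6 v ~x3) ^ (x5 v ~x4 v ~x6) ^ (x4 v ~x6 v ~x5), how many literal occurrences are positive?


Scan each clause for unnegated literals.
Clause 1: 2 positive; Clause 2: 1 positive; Clause 3: 1 positive.
Total positive literal occurrences = 4.

4


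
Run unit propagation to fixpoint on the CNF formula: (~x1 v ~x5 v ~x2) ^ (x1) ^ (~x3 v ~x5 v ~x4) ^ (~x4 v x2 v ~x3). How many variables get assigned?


Unit propagation repeatedly assigns the literal in any unit clause, then simplifies.
Assignments in order: x1 = T.
No further unit clauses remain.
Total variables assigned = 1.

1


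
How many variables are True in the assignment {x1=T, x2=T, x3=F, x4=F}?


The weight is the number of variables assigned True.
True variables: x1, x2.
Weight = 2.

2


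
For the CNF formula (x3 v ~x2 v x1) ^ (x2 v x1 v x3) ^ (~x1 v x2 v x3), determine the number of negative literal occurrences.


Scan each clause for negated literals.
Clause 1: 1 negative; Clause 2: 0 negative; Clause 3: 1 negative.
Total negative literal occurrences = 2.

2


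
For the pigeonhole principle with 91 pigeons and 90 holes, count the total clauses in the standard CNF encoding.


The PHP encoding has two parts:
1) At-least-one-hole clauses: 91 (one per pigeon, each with 90 literals).
2) At-most-one-pigeon-per-hole clauses: 90 holes * C(91,2) = 90 * 4095 = 368550.
Total clauses = 91 + 368550 = 368641.

368641


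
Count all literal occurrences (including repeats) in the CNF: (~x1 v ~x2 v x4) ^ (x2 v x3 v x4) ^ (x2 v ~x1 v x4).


Clause lengths: 3, 3, 3.
Sum = 3 + 3 + 3 = 9.

9


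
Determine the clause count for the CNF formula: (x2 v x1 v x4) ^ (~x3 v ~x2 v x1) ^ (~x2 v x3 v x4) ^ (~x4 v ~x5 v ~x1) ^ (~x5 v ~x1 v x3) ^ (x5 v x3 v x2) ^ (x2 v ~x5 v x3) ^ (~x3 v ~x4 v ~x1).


Each group enclosed in parentheses joined by ^ is one clause.
Counting the conjuncts: 8 clauses.

8


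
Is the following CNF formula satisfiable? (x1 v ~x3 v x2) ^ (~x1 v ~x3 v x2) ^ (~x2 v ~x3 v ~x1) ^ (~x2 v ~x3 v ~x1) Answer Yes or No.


Check all 8 possible truth assignments.
Number of satisfying assignments found: 5.
The formula is satisfiable.

Yes


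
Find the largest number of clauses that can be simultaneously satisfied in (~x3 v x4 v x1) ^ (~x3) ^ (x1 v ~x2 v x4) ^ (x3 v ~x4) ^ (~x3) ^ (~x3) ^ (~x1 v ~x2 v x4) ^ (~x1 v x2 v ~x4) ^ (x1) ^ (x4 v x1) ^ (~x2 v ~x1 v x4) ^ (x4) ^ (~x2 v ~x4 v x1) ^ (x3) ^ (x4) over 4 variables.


Enumerate all 16 truth assignments.
For each, count how many of the 15 clauses are satisfied.
The formula is not fully satisfiable, so the maximum is below 15.
Maximum simultaneously satisfiable clauses = 13.

13


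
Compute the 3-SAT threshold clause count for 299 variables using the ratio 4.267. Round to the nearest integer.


The 3-SAT phase transition occurs at approximately 4.267 clauses per variable.
m = 4.267 * 299 = 1275.833.
Rounded to nearest integer: 1276.

1276


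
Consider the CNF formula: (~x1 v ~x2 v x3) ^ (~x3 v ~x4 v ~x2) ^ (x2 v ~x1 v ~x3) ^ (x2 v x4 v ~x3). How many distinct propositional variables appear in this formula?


Identify each distinct variable in the formula.
Variables found: x1, x2, x3, x4.
Total distinct variables = 4.

4


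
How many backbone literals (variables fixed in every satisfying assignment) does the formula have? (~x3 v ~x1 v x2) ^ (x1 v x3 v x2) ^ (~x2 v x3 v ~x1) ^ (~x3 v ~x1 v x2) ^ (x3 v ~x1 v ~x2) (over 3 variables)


Find all satisfying assignments: 5 model(s).
Check which variables have the same value in every model.
No variable is fixed across all models.
Backbone size = 0.

0


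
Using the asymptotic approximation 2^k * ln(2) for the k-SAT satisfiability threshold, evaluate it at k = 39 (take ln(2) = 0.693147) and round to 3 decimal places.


Using the asymptotic formula: threshold ~ 2^k * ln(2).
2^39 = 549755813888.
549755813888 * 0.693147 = 381061593129.026.

381061593129.026


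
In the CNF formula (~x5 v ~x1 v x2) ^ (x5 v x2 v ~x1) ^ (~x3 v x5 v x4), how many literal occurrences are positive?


Scan each clause for unnegated literals.
Clause 1: 1 positive; Clause 2: 2 positive; Clause 3: 2 positive.
Total positive literal occurrences = 5.

5


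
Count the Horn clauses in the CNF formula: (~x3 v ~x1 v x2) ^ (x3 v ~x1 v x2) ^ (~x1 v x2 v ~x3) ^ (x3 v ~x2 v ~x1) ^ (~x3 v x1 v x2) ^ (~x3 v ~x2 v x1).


A Horn clause has at most one positive literal.
Clause 1: 1 positive lit(s) -> Horn
Clause 2: 2 positive lit(s) -> not Horn
Clause 3: 1 positive lit(s) -> Horn
Clause 4: 1 positive lit(s) -> Horn
Clause 5: 2 positive lit(s) -> not Horn
Clause 6: 1 positive lit(s) -> Horn
Total Horn clauses = 4.

4


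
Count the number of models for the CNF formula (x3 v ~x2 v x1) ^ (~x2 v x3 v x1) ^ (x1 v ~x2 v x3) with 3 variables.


Enumerate all 8 truth assignments over 3 variables.
Test each against every clause.
Satisfying assignments found: 7.

7


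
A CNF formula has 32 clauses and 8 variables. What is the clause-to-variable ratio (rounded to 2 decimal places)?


Clause-to-variable ratio = clauses / variables.
32 / 8 = 4.0.

4.0


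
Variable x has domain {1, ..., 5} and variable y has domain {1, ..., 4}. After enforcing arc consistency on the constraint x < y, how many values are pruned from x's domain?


For the constraint x < y, x needs a supporting value in y's domain.
x can be at most 3 (one less than y's maximum).
Valid x values from domain: 3 out of 5.
Pruned = 5 - 3 = 2.

2


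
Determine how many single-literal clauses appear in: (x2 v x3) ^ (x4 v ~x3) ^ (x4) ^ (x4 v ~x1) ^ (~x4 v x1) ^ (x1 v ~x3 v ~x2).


A unit clause contains exactly one literal.
Unit clauses found: (x4).
Count = 1.

1


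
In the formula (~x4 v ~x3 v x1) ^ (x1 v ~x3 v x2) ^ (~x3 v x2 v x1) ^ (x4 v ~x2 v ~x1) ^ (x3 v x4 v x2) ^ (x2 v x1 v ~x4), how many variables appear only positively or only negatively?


A pure literal appears in only one polarity across all clauses.
No pure literals found.
Count = 0.

0


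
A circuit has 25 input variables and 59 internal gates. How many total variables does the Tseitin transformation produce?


The Tseitin transformation introduces one auxiliary variable per gate.
Total variables = inputs + gates = 25 + 59 = 84.

84


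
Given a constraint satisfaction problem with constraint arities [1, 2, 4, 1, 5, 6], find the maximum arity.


The arities are: 1, 2, 4, 1, 5, 6.
Scan for the maximum value.
Maximum arity = 6.

6


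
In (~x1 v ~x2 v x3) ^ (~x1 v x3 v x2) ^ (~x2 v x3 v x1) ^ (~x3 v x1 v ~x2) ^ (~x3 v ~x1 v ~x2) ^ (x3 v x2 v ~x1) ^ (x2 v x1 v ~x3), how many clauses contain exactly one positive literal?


A definite clause has exactly one positive literal.
Clause 1: 1 positive -> definite
Clause 2: 2 positive -> not definite
Clause 3: 2 positive -> not definite
Clause 4: 1 positive -> definite
Clause 5: 0 positive -> not definite
Clause 6: 2 positive -> not definite
Clause 7: 2 positive -> not definite
Definite clause count = 2.

2


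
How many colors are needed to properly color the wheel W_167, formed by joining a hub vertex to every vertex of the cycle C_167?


W_167 consists of the cycle C_167 together with a hub vertex adjacent to every cycle vertex.
The cycle C_167 needs 3 colors (odd cycle -> 3).
The hub is adjacent to every cycle vertex, so it must receive a new color distinct from all of them.
Chromatic number = 3 + 1 = 4.

4


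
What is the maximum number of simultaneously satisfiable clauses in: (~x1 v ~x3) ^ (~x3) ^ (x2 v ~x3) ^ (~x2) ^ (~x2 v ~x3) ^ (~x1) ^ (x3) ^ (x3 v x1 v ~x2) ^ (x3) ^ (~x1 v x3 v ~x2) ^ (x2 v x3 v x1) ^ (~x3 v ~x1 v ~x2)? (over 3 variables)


Enumerate all 8 truth assignments.
For each, count how many of the 12 clauses are satisfied.
The formula is not fully satisfiable, so the maximum is below 12.
Maximum simultaneously satisfiable clauses = 10.

10


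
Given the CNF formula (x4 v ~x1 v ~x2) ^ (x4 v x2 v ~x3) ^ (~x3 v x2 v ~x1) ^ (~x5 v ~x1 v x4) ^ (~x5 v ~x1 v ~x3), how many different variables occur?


Identify each distinct variable in the formula.
Variables found: x1, x2, x3, x4, x5.
Total distinct variables = 5.

5


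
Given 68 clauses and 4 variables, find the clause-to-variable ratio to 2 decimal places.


Clause-to-variable ratio = clauses / variables.
68 / 4 = 17.0.

17.0


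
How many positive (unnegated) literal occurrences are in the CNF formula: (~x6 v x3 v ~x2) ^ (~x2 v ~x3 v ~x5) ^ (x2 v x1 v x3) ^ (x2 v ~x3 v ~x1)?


Scan each clause for unnegated literals.
Clause 1: 1 positive; Clause 2: 0 positive; Clause 3: 3 positive; Clause 4: 1 positive.
Total positive literal occurrences = 5.

5


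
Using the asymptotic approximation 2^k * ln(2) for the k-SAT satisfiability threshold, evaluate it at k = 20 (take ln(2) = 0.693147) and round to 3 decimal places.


Using the asymptotic formula: threshold ~ 2^k * ln(2).
2^20 = 1048576.
1048576 * 0.693147 = 726817.309.

726817.309


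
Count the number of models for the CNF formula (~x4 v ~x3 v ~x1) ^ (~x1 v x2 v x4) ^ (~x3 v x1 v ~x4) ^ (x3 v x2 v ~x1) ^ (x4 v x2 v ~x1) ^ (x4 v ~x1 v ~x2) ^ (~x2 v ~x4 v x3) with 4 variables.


Enumerate all 16 truth assignments over 4 variables.
Test each against every clause.
Satisfying assignments found: 5.

5


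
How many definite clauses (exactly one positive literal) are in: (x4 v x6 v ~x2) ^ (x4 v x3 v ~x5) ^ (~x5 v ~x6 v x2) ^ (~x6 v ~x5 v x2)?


A definite clause has exactly one positive literal.
Clause 1: 2 positive -> not definite
Clause 2: 2 positive -> not definite
Clause 3: 1 positive -> definite
Clause 4: 1 positive -> definite
Definite clause count = 2.

2


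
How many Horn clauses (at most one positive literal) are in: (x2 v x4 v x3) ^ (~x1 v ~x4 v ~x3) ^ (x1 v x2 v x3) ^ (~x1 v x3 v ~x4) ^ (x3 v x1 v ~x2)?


A Horn clause has at most one positive literal.
Clause 1: 3 positive lit(s) -> not Horn
Clause 2: 0 positive lit(s) -> Horn
Clause 3: 3 positive lit(s) -> not Horn
Clause 4: 1 positive lit(s) -> Horn
Clause 5: 2 positive lit(s) -> not Horn
Total Horn clauses = 2.

2


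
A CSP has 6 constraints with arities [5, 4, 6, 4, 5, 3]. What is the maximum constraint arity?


The arities are: 5, 4, 6, 4, 5, 3.
Scan for the maximum value.
Maximum arity = 6.

6


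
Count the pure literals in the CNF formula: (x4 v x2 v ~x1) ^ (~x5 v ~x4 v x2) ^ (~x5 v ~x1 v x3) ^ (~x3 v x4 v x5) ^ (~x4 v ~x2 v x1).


A pure literal appears in only one polarity across all clauses.
No pure literals found.
Count = 0.

0


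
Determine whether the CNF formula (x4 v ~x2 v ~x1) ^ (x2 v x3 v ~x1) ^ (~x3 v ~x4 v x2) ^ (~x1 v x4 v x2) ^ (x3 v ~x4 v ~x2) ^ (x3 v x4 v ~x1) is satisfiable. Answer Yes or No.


Check all 16 possible truth assignments.
Number of satisfying assignments found: 7.
The formula is satisfiable.

Yes


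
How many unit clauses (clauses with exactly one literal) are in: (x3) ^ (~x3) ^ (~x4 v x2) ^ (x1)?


A unit clause contains exactly one literal.
Unit clauses found: (x3), (~x3), (x1).
Count = 3.

3


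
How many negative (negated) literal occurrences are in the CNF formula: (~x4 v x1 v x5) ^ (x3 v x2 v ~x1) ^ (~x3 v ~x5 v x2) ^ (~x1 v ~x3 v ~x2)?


Scan each clause for negated literals.
Clause 1: 1 negative; Clause 2: 1 negative; Clause 3: 2 negative; Clause 4: 3 negative.
Total negative literal occurrences = 7.

7


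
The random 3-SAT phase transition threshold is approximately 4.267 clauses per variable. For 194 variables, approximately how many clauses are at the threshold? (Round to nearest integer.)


The 3-SAT phase transition occurs at approximately 4.267 clauses per variable.
m = 4.267 * 194 = 827.798.
Rounded to nearest integer: 828.

828


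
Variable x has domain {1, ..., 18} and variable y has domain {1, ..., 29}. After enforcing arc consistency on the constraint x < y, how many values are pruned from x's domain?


For the constraint x < y, x needs a supporting value in y's domain.
x can be at most 28 (one less than y's maximum).
Valid x values from domain: 18 out of 18.
Pruned = 18 - 18 = 0.

0


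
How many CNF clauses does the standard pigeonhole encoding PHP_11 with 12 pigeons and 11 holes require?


The PHP encoding has two parts:
1) At-least-one-hole clauses: 12 (one per pigeon, each with 11 literals).
2) At-most-one-pigeon-per-hole clauses: 11 holes * C(12,2) = 11 * 66 = 726.
Total clauses = 12 + 726 = 738.

738


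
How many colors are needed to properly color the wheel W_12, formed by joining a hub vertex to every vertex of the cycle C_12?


W_12 consists of the cycle C_12 together with a hub vertex adjacent to every cycle vertex.
The cycle C_12 needs 2 colors (even cycle -> 2).
The hub is adjacent to every cycle vertex, so it must receive a new color distinct from all of them.
Chromatic number = 2 + 1 = 3.

3


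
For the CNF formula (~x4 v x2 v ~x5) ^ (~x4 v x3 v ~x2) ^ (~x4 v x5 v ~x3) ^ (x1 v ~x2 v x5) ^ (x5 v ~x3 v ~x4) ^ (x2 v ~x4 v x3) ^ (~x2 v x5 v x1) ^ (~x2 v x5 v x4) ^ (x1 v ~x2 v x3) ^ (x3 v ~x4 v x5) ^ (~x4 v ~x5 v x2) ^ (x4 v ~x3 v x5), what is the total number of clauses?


Each group enclosed in parentheses joined by ^ is one clause.
Counting the conjuncts: 12 clauses.

12


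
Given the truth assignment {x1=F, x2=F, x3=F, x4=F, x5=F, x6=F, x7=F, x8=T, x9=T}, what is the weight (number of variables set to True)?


The weight is the number of variables assigned True.
True variables: x8, x9.
Weight = 2.

2


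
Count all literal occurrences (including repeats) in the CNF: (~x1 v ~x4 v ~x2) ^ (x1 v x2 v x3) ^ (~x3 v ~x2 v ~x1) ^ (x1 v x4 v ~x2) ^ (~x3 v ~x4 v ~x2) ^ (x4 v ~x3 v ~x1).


Clause lengths: 3, 3, 3, 3, 3, 3.
Sum = 3 + 3 + 3 + 3 + 3 + 3 = 18.

18


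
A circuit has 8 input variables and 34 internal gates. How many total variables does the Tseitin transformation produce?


The Tseitin transformation introduces one auxiliary variable per gate.
Total variables = inputs + gates = 8 + 34 = 42.

42


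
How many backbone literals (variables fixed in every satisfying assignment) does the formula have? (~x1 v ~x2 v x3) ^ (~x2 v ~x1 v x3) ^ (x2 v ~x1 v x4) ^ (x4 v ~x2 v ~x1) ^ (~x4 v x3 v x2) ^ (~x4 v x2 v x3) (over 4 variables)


Find all satisfying assignments: 9 model(s).
Check which variables have the same value in every model.
No variable is fixed across all models.
Backbone size = 0.

0


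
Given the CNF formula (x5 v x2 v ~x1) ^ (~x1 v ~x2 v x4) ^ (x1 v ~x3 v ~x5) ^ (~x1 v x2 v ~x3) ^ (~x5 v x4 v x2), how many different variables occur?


Identify each distinct variable in the formula.
Variables found: x1, x2, x3, x4, x5.
Total distinct variables = 5.

5


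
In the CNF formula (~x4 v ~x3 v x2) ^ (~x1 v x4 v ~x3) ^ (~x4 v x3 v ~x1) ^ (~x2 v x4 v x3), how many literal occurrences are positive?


Scan each clause for unnegated literals.
Clause 1: 1 positive; Clause 2: 1 positive; Clause 3: 1 positive; Clause 4: 2 positive.
Total positive literal occurrences = 5.

5


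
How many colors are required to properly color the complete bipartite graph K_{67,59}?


K_{67,59} is bipartite by definition: the two parts are independent sets, with every edge crossing between them.
Color all vertices in one part with color 1 and all vertices in the other part with color 2.
Since the graph has at least one edge, one color does not suffice.
Chromatic number = 2.

2


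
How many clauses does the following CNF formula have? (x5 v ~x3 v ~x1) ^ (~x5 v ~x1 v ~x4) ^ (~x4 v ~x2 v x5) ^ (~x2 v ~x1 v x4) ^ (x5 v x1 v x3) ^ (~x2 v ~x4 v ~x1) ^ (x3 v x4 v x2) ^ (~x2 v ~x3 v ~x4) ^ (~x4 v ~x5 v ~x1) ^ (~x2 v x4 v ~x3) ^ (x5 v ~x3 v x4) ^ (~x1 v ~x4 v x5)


Each group enclosed in parentheses joined by ^ is one clause.
Counting the conjuncts: 12 clauses.

12


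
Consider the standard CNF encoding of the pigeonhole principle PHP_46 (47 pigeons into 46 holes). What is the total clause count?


The PHP encoding has two parts:
1) At-least-one-hole clauses: 47 (one per pigeon, each with 46 literals).
2) At-most-one-pigeon-per-hole clauses: 46 holes * C(47,2) = 46 * 1081 = 49726.
Total clauses = 47 + 49726 = 49773.

49773


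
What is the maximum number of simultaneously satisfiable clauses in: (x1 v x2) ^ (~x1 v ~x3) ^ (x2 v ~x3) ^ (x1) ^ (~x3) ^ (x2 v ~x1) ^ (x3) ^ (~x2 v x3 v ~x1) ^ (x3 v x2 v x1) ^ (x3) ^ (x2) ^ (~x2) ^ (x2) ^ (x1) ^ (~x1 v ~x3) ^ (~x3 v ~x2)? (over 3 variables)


Enumerate all 8 truth assignments.
For each, count how many of the 16 clauses are satisfied.
The formula is not fully satisfiable, so the maximum is below 16.
Maximum simultaneously satisfiable clauses = 12.

12


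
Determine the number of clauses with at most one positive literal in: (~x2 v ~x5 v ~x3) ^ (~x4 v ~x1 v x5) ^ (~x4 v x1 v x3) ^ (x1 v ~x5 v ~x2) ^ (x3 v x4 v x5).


A Horn clause has at most one positive literal.
Clause 1: 0 positive lit(s) -> Horn
Clause 2: 1 positive lit(s) -> Horn
Clause 3: 2 positive lit(s) -> not Horn
Clause 4: 1 positive lit(s) -> Horn
Clause 5: 3 positive lit(s) -> not Horn
Total Horn clauses = 3.

3


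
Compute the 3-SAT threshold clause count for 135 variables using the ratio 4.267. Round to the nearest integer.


The 3-SAT phase transition occurs at approximately 4.267 clauses per variable.
m = 4.267 * 135 = 576.045.
Rounded to nearest integer: 576.

576


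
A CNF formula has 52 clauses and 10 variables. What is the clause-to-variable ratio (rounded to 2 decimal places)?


Clause-to-variable ratio = clauses / variables.
52 / 10 = 5.2.

5.2


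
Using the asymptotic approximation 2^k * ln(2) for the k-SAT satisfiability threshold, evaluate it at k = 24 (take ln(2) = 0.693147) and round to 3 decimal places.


Using the asymptotic formula: threshold ~ 2^k * ln(2).
2^24 = 16777216.
16777216 * 0.693147 = 11629076.939.

11629076.939


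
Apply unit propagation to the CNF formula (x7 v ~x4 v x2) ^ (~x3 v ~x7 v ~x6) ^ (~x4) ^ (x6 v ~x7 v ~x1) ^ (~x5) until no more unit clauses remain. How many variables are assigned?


Unit propagation repeatedly assigns the literal in any unit clause, then simplifies.
Assignments in order: x4 = F, x5 = F.
No further unit clauses remain.
Total variables assigned = 2.

2


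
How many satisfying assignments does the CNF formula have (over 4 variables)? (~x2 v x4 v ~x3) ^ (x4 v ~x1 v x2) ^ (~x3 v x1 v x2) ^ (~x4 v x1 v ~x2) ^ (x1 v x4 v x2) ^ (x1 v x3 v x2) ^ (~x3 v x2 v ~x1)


Enumerate all 16 truth assignments over 4 variables.
Test each against every clause.
Satisfying assignments found: 5.

5


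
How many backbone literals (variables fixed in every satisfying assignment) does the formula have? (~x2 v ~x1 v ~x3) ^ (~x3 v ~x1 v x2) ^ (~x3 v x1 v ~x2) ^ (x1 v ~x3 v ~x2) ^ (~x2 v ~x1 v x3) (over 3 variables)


Find all satisfying assignments: 4 model(s).
Check which variables have the same value in every model.
No variable is fixed across all models.
Backbone size = 0.

0


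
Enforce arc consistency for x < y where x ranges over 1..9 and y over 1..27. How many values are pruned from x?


For the constraint x < y, x needs a supporting value in y's domain.
x can be at most 26 (one less than y's maximum).
Valid x values from domain: 9 out of 9.
Pruned = 9 - 9 = 0.

0


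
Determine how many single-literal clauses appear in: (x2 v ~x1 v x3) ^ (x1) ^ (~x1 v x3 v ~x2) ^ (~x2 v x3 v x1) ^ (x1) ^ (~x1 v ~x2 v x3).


A unit clause contains exactly one literal.
Unit clauses found: (x1), (x1).
Count = 2.

2


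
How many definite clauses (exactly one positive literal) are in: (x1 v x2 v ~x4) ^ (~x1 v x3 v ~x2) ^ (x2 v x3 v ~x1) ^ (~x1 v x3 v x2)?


A definite clause has exactly one positive literal.
Clause 1: 2 positive -> not definite
Clause 2: 1 positive -> definite
Clause 3: 2 positive -> not definite
Clause 4: 2 positive -> not definite
Definite clause count = 1.

1


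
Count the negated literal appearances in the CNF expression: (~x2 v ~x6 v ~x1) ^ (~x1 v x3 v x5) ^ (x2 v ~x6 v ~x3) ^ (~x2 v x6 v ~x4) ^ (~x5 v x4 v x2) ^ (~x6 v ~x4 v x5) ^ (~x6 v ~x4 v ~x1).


Scan each clause for negated literals.
Clause 1: 3 negative; Clause 2: 1 negative; Clause 3: 2 negative; Clause 4: 2 negative; Clause 5: 1 negative; Clause 6: 2 negative; Clause 7: 3 negative.
Total negative literal occurrences = 14.

14


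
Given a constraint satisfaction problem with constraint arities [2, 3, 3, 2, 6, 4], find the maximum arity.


The arities are: 2, 3, 3, 2, 6, 4.
Scan for the maximum value.
Maximum arity = 6.

6


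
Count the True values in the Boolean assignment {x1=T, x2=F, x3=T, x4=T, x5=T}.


The weight is the number of variables assigned True.
True variables: x1, x3, x4, x5.
Weight = 4.

4


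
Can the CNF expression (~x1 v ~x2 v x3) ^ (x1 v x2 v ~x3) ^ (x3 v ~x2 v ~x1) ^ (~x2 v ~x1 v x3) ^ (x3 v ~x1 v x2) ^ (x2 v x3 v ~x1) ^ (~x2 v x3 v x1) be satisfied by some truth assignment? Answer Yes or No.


Check all 8 possible truth assignments.
Number of satisfying assignments found: 4.
The formula is satisfiable.

Yes


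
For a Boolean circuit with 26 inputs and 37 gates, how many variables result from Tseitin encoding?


The Tseitin transformation introduces one auxiliary variable per gate.
Total variables = inputs + gates = 26 + 37 = 63.

63


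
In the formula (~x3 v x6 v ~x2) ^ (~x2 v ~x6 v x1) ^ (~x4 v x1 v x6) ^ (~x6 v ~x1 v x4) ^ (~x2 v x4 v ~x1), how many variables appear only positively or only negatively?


A pure literal appears in only one polarity across all clauses.
Pure literals: x2 (negative only), x3 (negative only).
Count = 2.

2


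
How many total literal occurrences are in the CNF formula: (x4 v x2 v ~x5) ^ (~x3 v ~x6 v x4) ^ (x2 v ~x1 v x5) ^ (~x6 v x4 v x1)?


Clause lengths: 3, 3, 3, 3.
Sum = 3 + 3 + 3 + 3 = 12.

12


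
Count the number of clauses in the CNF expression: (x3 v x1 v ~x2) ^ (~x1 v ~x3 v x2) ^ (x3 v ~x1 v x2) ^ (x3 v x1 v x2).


Each group enclosed in parentheses joined by ^ is one clause.
Counting the conjuncts: 4 clauses.

4


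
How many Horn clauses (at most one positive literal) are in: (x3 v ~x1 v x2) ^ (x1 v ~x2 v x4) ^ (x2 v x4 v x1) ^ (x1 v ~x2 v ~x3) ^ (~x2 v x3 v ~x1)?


A Horn clause has at most one positive literal.
Clause 1: 2 positive lit(s) -> not Horn
Clause 2: 2 positive lit(s) -> not Horn
Clause 3: 3 positive lit(s) -> not Horn
Clause 4: 1 positive lit(s) -> Horn
Clause 5: 1 positive lit(s) -> Horn
Total Horn clauses = 2.

2


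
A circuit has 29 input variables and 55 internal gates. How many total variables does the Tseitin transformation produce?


The Tseitin transformation introduces one auxiliary variable per gate.
Total variables = inputs + gates = 29 + 55 = 84.

84


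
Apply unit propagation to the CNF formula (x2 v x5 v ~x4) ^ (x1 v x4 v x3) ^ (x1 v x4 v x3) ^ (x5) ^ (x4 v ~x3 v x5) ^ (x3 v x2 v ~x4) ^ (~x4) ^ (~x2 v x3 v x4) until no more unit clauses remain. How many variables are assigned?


Unit propagation repeatedly assigns the literal in any unit clause, then simplifies.
Assignments in order: x5 = T, x4 = F.
No further unit clauses remain.
Total variables assigned = 2.

2


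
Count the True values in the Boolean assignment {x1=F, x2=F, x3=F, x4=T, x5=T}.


The weight is the number of variables assigned True.
True variables: x4, x5.
Weight = 2.

2


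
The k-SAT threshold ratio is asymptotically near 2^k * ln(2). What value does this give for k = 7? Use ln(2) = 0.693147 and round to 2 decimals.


Using the asymptotic formula: threshold ~ 2^k * ln(2).
2^7 = 128.
128 * 0.693147 = 88.72.

88.72


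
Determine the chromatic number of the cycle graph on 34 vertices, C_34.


A cycle on an even number of vertices is bipartite: alternate two colors around the cycle.
Since 34 is even, two colors suffice, and at least two are needed because the graph has edges.
Chromatic number = 2.

2


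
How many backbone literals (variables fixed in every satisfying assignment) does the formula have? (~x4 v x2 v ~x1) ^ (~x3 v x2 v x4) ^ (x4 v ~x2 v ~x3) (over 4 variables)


Find all satisfying assignments: 10 model(s).
Check which variables have the same value in every model.
No variable is fixed across all models.
Backbone size = 0.

0


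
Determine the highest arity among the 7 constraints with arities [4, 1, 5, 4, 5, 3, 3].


The arities are: 4, 1, 5, 4, 5, 3, 3.
Scan for the maximum value.
Maximum arity = 5.

5


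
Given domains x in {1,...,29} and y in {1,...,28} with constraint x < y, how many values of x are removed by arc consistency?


For the constraint x < y, x needs a supporting value in y's domain.
x can be at most 27 (one less than y's maximum).
Valid x values from domain: 27 out of 29.
Pruned = 29 - 27 = 2.

2


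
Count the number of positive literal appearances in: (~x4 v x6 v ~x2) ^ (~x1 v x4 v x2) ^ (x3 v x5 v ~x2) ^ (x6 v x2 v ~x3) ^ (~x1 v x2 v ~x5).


Scan each clause for unnegated literals.
Clause 1: 1 positive; Clause 2: 2 positive; Clause 3: 2 positive; Clause 4: 2 positive; Clause 5: 1 positive.
Total positive literal occurrences = 8.

8


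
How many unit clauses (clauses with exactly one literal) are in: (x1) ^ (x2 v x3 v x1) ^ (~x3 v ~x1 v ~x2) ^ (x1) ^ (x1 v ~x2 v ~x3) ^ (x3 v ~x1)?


A unit clause contains exactly one literal.
Unit clauses found: (x1), (x1).
Count = 2.

2


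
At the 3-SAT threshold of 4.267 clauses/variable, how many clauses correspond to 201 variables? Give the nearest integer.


The 3-SAT phase transition occurs at approximately 4.267 clauses per variable.
m = 4.267 * 201 = 857.667.
Rounded to nearest integer: 858.

858


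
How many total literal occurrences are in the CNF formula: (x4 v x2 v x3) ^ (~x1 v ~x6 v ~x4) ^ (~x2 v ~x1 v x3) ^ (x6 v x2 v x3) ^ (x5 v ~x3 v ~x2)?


Clause lengths: 3, 3, 3, 3, 3.
Sum = 3 + 3 + 3 + 3 + 3 = 15.

15


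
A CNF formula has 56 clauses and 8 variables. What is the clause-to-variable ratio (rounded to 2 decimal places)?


Clause-to-variable ratio = clauses / variables.
56 / 8 = 7.0.

7.0


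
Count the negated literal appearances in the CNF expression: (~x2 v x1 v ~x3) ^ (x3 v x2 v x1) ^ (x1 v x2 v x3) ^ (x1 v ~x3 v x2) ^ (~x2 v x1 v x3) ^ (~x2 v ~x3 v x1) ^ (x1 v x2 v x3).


Scan each clause for negated literals.
Clause 1: 2 negative; Clause 2: 0 negative; Clause 3: 0 negative; Clause 4: 1 negative; Clause 5: 1 negative; Clause 6: 2 negative; Clause 7: 0 negative.
Total negative literal occurrences = 6.

6


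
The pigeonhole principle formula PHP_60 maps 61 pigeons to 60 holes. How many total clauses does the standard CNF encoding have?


The PHP encoding has two parts:
1) At-least-one-hole clauses: 61 (one per pigeon, each with 60 literals).
2) At-most-one-pigeon-per-hole clauses: 60 holes * C(61,2) = 60 * 1830 = 109800.
Total clauses = 61 + 109800 = 109861.

109861


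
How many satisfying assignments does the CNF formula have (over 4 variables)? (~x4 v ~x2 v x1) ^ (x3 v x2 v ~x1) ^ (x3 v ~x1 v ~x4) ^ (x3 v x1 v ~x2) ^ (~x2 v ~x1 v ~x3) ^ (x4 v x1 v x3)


Enumerate all 16 truth assignments over 4 variables.
Test each against every clause.
Satisfying assignments found: 7.

7


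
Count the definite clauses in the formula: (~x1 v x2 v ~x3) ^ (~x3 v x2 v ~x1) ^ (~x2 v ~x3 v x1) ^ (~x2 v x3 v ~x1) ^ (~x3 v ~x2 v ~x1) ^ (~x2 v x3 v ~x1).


A definite clause has exactly one positive literal.
Clause 1: 1 positive -> definite
Clause 2: 1 positive -> definite
Clause 3: 1 positive -> definite
Clause 4: 1 positive -> definite
Clause 5: 0 positive -> not definite
Clause 6: 1 positive -> definite
Definite clause count = 5.

5


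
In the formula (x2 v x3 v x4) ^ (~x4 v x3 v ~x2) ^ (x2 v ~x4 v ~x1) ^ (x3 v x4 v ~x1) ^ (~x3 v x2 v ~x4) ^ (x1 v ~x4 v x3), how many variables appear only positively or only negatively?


A pure literal appears in only one polarity across all clauses.
No pure literals found.
Count = 0.

0


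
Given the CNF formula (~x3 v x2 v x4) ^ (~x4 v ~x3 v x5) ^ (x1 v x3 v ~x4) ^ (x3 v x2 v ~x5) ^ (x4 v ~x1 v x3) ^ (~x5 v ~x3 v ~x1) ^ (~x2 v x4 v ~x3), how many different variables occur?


Identify each distinct variable in the formula.
Variables found: x1, x2, x3, x4, x5.
Total distinct variables = 5.

5


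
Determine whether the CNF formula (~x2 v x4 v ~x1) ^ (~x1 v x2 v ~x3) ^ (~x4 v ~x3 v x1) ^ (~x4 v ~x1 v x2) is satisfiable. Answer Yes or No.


Check all 16 possible truth assignments.
Number of satisfying assignments found: 9.
The formula is satisfiable.

Yes


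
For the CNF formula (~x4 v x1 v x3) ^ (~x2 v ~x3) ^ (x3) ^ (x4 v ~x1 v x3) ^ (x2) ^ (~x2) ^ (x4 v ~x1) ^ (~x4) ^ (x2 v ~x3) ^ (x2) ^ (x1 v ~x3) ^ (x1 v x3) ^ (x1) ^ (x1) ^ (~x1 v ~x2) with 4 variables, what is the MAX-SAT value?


Enumerate all 16 truth assignments.
For each, count how many of the 15 clauses are satisfied.
The formula is not fully satisfiable, so the maximum is below 15.
Maximum simultaneously satisfiable clauses = 11.

11


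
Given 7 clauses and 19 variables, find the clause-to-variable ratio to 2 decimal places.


Clause-to-variable ratio = clauses / variables.
7 / 19 = 0.37.

0.37


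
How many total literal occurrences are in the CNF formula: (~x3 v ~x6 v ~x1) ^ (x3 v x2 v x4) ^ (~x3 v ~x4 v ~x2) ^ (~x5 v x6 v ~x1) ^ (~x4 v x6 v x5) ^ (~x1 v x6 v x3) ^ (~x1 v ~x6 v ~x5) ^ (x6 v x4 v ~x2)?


Clause lengths: 3, 3, 3, 3, 3, 3, 3, 3.
Sum = 3 + 3 + 3 + 3 + 3 + 3 + 3 + 3 = 24.

24


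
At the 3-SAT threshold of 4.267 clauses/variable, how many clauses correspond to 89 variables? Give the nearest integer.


The 3-SAT phase transition occurs at approximately 4.267 clauses per variable.
m = 4.267 * 89 = 379.763.
Rounded to nearest integer: 380.

380


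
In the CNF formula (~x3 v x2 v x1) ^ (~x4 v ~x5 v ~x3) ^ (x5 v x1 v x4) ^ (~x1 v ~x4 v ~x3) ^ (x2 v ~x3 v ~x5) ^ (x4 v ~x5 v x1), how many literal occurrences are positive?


Scan each clause for unnegated literals.
Clause 1: 2 positive; Clause 2: 0 positive; Clause 3: 3 positive; Clause 4: 0 positive; Clause 5: 1 positive; Clause 6: 2 positive.
Total positive literal occurrences = 8.

8


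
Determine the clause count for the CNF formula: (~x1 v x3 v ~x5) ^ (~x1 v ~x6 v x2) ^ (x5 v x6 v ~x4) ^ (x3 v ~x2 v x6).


Each group enclosed in parentheses joined by ^ is one clause.
Counting the conjuncts: 4 clauses.

4


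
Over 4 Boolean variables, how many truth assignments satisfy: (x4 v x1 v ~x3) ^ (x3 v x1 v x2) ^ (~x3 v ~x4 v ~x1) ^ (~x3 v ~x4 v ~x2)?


Enumerate all 16 truth assignments over 4 variables.
Test each against every clause.
Satisfying assignments found: 9.

9


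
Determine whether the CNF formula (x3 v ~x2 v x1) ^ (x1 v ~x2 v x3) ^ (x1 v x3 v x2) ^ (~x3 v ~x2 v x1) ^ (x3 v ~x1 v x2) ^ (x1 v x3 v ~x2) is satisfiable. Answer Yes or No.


Check all 8 possible truth assignments.
Number of satisfying assignments found: 4.
The formula is satisfiable.

Yes


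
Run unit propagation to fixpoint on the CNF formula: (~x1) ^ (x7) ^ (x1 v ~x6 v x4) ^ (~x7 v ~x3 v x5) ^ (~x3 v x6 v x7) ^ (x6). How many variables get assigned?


Unit propagation repeatedly assigns the literal in any unit clause, then simplifies.
Assignments in order: x1 = F, x7 = T, x6 = T, x4 = T.
No further unit clauses remain.
Total variables assigned = 4.

4


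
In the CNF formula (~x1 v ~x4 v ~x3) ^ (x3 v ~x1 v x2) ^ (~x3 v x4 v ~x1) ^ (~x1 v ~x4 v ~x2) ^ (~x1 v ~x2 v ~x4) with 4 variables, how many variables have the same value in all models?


Find all satisfying assignments: 9 model(s).
Check which variables have the same value in every model.
No variable is fixed across all models.
Backbone size = 0.

0


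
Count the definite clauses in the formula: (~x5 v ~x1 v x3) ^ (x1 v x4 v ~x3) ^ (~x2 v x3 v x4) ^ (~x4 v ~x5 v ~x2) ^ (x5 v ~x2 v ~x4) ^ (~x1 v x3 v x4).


A definite clause has exactly one positive literal.
Clause 1: 1 positive -> definite
Clause 2: 2 positive -> not definite
Clause 3: 2 positive -> not definite
Clause 4: 0 positive -> not definite
Clause 5: 1 positive -> definite
Clause 6: 2 positive -> not definite
Definite clause count = 2.

2


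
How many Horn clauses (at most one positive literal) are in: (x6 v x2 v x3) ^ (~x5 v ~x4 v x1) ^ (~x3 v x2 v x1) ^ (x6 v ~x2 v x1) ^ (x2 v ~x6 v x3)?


A Horn clause has at most one positive literal.
Clause 1: 3 positive lit(s) -> not Horn
Clause 2: 1 positive lit(s) -> Horn
Clause 3: 2 positive lit(s) -> not Horn
Clause 4: 2 positive lit(s) -> not Horn
Clause 5: 2 positive lit(s) -> not Horn
Total Horn clauses = 1.

1


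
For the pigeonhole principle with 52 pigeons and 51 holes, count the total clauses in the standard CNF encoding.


The PHP encoding has two parts:
1) At-least-one-hole clauses: 52 (one per pigeon, each with 51 literals).
2) At-most-one-pigeon-per-hole clauses: 51 holes * C(52,2) = 51 * 1326 = 67626.
Total clauses = 52 + 67626 = 67678.

67678


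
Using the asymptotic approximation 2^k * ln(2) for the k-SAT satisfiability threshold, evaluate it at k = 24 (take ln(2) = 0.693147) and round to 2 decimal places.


Using the asymptotic formula: threshold ~ 2^k * ln(2).
2^24 = 16777216.
16777216 * 0.693147 = 11629076.94.

11629076.94


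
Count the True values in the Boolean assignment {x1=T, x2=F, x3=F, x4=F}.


The weight is the number of variables assigned True.
True variables: x1.
Weight = 1.

1


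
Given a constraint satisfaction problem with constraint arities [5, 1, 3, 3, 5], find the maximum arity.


The arities are: 5, 1, 3, 3, 5.
Scan for the maximum value.
Maximum arity = 5.

5


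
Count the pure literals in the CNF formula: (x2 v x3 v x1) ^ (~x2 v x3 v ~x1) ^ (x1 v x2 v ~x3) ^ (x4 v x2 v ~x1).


A pure literal appears in only one polarity across all clauses.
Pure literals: x4 (positive only).
Count = 1.

1


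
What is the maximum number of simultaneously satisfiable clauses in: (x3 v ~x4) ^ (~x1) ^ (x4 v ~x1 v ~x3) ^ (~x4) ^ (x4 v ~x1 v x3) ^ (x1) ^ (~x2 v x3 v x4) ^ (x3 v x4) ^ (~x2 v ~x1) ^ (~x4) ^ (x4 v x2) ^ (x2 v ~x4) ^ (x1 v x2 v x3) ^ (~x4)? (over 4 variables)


Enumerate all 16 truth assignments.
For each, count how many of the 14 clauses are satisfied.
The formula is not fully satisfiable, so the maximum is below 14.
Maximum simultaneously satisfiable clauses = 13.

13


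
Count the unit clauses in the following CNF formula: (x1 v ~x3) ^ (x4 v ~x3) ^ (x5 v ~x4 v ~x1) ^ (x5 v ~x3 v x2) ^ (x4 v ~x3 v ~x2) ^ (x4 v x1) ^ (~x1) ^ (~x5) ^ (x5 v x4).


A unit clause contains exactly one literal.
Unit clauses found: (~x1), (~x5).
Count = 2.

2


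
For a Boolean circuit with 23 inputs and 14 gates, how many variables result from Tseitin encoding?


The Tseitin transformation introduces one auxiliary variable per gate.
Total variables = inputs + gates = 23 + 14 = 37.

37


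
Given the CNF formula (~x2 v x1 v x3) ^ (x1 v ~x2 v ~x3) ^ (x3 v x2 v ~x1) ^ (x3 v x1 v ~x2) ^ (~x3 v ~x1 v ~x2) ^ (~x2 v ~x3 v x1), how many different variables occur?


Identify each distinct variable in the formula.
Variables found: x1, x2, x3.
Total distinct variables = 3.

3


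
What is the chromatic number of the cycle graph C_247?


An odd cycle cannot be 2-colored: alternating two colors around the cycle returns to the start with a conflict.
Since 247 is odd, three colors are required (and three suffice).
Chromatic number = 3.

3
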